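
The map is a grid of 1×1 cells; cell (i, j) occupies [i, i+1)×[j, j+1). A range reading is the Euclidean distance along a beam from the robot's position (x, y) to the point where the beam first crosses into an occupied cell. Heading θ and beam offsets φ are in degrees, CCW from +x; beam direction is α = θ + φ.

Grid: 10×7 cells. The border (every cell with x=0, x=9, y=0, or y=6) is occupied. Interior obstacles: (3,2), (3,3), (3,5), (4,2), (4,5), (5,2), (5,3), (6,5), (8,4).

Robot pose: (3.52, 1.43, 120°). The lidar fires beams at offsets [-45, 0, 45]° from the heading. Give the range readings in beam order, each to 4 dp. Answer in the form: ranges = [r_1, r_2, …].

beam 1: φ=-45°, α=75°
  dir = (cos 75°, sin 75°) = (0.2588, 0.9659); from cell (3,1)
  next x-line at t=1.8546, next y-line at t=0.5901; Δt_x=3.8637, Δt_y=1.0353
    y: enter (3,2) at t=0.5901 ← occupied
  → r_1 = 0.5901
beam 2: φ=0°, α=120°
  dir = (cos 120°, sin 120°) = (-0.5000, 0.8660); from cell (3,1)
  next x-line at t=1.0400, next y-line at t=0.6582; Δt_x=2.0000, Δt_y=1.1547
    y: enter (3,2) at t=0.6582 ← occupied
  → r_2 = 0.6582
beam 3: φ=45°, α=165°
  dir = (cos 165°, sin 165°) = (-0.9659, 0.2588); from cell (3,1)
  next x-line at t=0.5383, next y-line at t=2.2023; Δt_x=1.0353, Δt_y=3.8637
    x: enter (2,1) at t=0.5383
    x: enter (1,1) at t=1.5736
    y: enter (1,2) at t=2.2023
    x: enter (0,2) at t=2.6089 ← occupied
  → r_3 = 2.6089

ranges = [0.5901, 0.6582, 2.6089]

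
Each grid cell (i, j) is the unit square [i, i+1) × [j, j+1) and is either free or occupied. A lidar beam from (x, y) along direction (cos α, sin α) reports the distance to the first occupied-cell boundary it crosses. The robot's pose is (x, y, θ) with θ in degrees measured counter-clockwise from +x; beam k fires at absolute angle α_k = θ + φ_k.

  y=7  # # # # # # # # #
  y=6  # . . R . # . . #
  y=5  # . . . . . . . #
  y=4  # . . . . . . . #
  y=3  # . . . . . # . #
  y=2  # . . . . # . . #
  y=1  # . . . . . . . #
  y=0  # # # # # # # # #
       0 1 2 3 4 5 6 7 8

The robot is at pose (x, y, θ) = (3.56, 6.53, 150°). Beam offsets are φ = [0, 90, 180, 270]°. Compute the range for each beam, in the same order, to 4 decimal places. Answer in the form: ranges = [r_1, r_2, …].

ranges = [0.9400, 5.1200, 5.1269, 0.5427]

beam 1: φ=0°, α=150°
  d=(-0.8660,0.5000)  start (3,6)  tX=0.6466 tY=0.9400  stride 1/|dx|=1.1547 1/|dy|=2.0000
    cross x-line → (2,6), t=0.6466
    cross y-line → (2,7), t=0.9400 (wall)
  → r_1 = 0.9400
beam 2: φ=90°, α=240°
  d=(-0.5000,-0.8660)  start (3,6)  tX=1.1200 tY=0.6120  stride 1/|dx|=2.0000 1/|dy|=1.1547
    cross y-line → (3,5), t=0.6120
    cross x-line → (2,5), t=1.1200
    cross y-line → (2,4), t=1.7667
    cross y-line → (2,3), t=2.9214
    cross x-line → (1,3), t=3.1200
    cross y-line → (1,2), t=4.0761
    cross x-line → (0,2), t=5.1200 (wall)
  → r_2 = 5.1200
beam 3: φ=180°, α=330°
  d=(0.8660,-0.5000)  start (3,6)  tX=0.5081 tY=1.0600  stride 1/|dx|=1.1547 1/|dy|=2.0000
    cross x-line → (4,6), t=0.5081
    cross y-line → (4,5), t=1.0600
    cross x-line → (5,5), t=1.6628
    cross x-line → (6,5), t=2.8175
    cross y-line → (6,4), t=3.0600
    cross x-line → (7,4), t=3.9722
    cross y-line → (7,3), t=5.0600
    cross x-line → (8,3), t=5.1269 (wall)
  → r_3 = 5.1269
beam 4: φ=270°, α=60°
  d=(0.5000,0.8660)  start (3,6)  tX=0.8800 tY=0.5427  stride 1/|dx|=2.0000 1/|dy|=1.1547
    cross y-line → (3,7), t=0.5427 (wall)
  → r_4 = 0.5427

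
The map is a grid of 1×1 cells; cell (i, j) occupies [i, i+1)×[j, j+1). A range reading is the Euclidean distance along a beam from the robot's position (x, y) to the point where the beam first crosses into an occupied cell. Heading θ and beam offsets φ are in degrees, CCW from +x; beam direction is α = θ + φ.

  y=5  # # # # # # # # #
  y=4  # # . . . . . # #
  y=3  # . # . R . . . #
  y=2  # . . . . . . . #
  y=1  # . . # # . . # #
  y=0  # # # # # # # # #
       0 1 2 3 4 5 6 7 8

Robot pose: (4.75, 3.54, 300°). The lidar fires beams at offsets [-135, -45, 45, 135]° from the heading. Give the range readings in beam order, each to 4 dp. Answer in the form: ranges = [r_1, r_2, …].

ranges = [2.8470, 1.5943, 3.3646, 1.5115]

beam 1: φ=-135°, α=165°
  d=(-0.9659,0.2588)  start (4,3)  tX=0.7765 tY=1.7773  stride 1/|dx|=1.0353 1/|dy|=3.8637
    cross x-line → (3,3), t=0.7765
    cross y-line → (3,4), t=1.7773
    cross x-line → (2,4), t=1.8117
    cross x-line → (1,4), t=2.8470 (wall)
  → r_1 = 2.8470
beam 2: φ=-45°, α=255°
  d=(-0.2588,-0.9659)  start (4,3)  tX=2.8978 tY=0.5590  stride 1/|dx|=3.8637 1/|dy|=1.0353
    cross y-line → (4,2), t=0.5590
    cross y-line → (4,1), t=1.5943 (wall)
  → r_2 = 1.5943
beam 3: φ=45°, α=345°
  d=(0.9659,-0.2588)  start (4,3)  tX=0.2588 tY=2.0864  stride 1/|dx|=1.0353 1/|dy|=3.8637
    cross x-line → (5,3), t=0.2588
    cross x-line → (6,3), t=1.2941
    cross y-line → (6,2), t=2.0864
    cross x-line → (7,2), t=2.3294
    cross x-line → (8,2), t=3.3646 (wall)
  → r_3 = 3.3646
beam 4: φ=135°, α=75°
  d=(0.2588,0.9659)  start (4,3)  tX=0.9659 tY=0.4762  stride 1/|dx|=3.8637 1/|dy|=1.0353
    cross y-line → (4,4), t=0.4762
    cross x-line → (5,4), t=0.9659
    cross y-line → (5,5), t=1.5115 (wall)
  → r_4 = 1.5115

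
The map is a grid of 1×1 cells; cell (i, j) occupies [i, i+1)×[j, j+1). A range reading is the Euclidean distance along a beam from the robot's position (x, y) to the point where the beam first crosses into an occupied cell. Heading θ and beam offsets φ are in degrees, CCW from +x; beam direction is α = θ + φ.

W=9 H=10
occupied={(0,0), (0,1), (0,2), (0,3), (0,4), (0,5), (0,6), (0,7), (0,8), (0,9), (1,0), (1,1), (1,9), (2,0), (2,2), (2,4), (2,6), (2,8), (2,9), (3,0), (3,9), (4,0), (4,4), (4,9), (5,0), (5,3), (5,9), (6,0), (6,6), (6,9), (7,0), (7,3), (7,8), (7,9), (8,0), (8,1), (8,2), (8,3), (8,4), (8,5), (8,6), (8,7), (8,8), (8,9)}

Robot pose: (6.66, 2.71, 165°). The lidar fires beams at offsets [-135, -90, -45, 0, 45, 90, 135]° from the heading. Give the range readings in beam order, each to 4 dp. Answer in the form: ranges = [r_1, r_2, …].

ranges = [0.5800, 1.3137, 1.3200, 1.1205, 3.4200, 1.7703, 1.9745]

beam 1: φ=-135°, α=30°
  d=(0.8660,0.5000)  start (6,2)  tX=0.3926 tY=0.5800  stride 1/|dx|=1.1547 1/|dy|=2.0000
    cross x-line → (7,2), t=0.3926
    cross y-line → (7,3), t=0.5800 (wall)
  → r_1 = 0.5800
beam 2: φ=-90°, α=75°
  d=(0.2588,0.9659)  start (6,2)  tX=1.3137 tY=0.3002  stride 1/|dx|=3.8637 1/|dy|=1.0353
    cross y-line → (6,3), t=0.3002
    cross x-line → (7,3), t=1.3137 (wall)
  → r_2 = 1.3137
beam 3: φ=-45°, α=120°
  d=(-0.5000,0.8660)  start (6,2)  tX=1.3200 tY=0.3349  stride 1/|dx|=2.0000 1/|dy|=1.1547
    cross y-line → (6,3), t=0.3349
    cross x-line → (5,3), t=1.3200 (wall)
  → r_3 = 1.3200
beam 4: φ=0°, α=165°
  d=(-0.9659,0.2588)  start (6,2)  tX=0.6833 tY=1.1205  stride 1/|dx|=1.0353 1/|dy|=3.8637
    cross x-line → (5,2), t=0.6833
    cross y-line → (5,3), t=1.1205 (wall)
  → r_4 = 1.1205
beam 5: φ=45°, α=210°
  d=(-0.8660,-0.5000)  start (6,2)  tX=0.7621 tY=1.4200  stride 1/|dx|=1.1547 1/|dy|=2.0000
    cross x-line → (5,2), t=0.7621
    cross y-line → (5,1), t=1.4200
    cross x-line → (4,1), t=1.9168
    cross x-line → (3,1), t=3.0715
    cross y-line → (3,0), t=3.4200 (wall)
  → r_5 = 3.4200
beam 6: φ=90°, α=255°
  d=(-0.2588,-0.9659)  start (6,2)  tX=2.5500 tY=0.7350  stride 1/|dx|=3.8637 1/|dy|=1.0353
    cross y-line → (6,1), t=0.7350
    cross y-line → (6,0), t=1.7703 (wall)
  → r_6 = 1.7703
beam 7: φ=135°, α=300°
  d=(0.5000,-0.8660)  start (6,2)  tX=0.6800 tY=0.8198  stride 1/|dx|=2.0000 1/|dy|=1.1547
    cross x-line → (7,2), t=0.6800
    cross y-line → (7,1), t=0.8198
    cross y-line → (7,0), t=1.9745 (wall)
  → r_7 = 1.9745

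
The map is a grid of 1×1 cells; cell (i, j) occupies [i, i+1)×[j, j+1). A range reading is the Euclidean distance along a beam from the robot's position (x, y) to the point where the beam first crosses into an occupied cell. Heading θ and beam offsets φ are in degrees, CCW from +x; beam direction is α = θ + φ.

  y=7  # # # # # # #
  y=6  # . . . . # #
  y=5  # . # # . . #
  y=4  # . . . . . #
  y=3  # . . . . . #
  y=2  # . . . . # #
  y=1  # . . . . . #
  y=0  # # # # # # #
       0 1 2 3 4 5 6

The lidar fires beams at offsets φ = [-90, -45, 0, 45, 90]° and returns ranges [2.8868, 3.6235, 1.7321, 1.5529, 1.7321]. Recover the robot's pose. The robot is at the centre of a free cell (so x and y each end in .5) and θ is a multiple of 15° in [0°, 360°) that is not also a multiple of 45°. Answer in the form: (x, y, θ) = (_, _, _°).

(x, y, θ) = (2.5, 3.5, 60°)

The pose lattice has 26·16 = 416 candidates. Test each by forward raycasting.
  (3.5, 4.5, 255°): beam 1 = 2.5882 ≠ 2.8868 ✗
  (2.5, 1.5, 165°): beam 1 = 3.6235 ≠ 2.8868 ✗
  (1.5, 4.5, 120°): beam 1 = 1.0000 ≠ 2.8868 ✗
  (4.5, 5.5, 15°): beam 1 = 2.5882 ≠ 2.8868 ✗
  …
  (2.5, 3.5, 60°): r_1=2.8868, r_2=3.6235, r_3=1.7321, r_4=1.5529, r_5=1.7321 — all match ✓
Only this pose fits every beam.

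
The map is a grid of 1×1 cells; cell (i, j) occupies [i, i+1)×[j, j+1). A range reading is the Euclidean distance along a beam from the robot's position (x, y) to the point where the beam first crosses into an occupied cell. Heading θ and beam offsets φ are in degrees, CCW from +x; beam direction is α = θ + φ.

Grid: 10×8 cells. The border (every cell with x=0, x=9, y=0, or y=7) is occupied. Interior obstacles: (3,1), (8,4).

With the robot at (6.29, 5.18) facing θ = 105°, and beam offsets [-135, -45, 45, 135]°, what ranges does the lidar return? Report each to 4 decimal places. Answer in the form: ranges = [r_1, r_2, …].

beam 1: φ=-135°, α=330°
  direction (0.8660, -0.5000); cell (6,5); t to first gridline: x 0.8198, y 0.3600 (then +1.1547 / +2.0000)
    (6,4) via y @ 0.3600
    (7,4) via x @ 0.8198
    (8,4) via x @ 1.9745  # hit
  → r_1 = 1.9745
beam 2: φ=-45°, α=60°
  direction (0.5000, 0.8660); cell (6,5); t to first gridline: x 1.4200, y 0.9469 (then +2.0000 / +1.1547)
    (6,6) via y @ 0.9469
    (7,6) via x @ 1.4200
    (7,7) via y @ 2.1016  # hit
  → r_2 = 2.1016
beam 3: φ=45°, α=150°
  direction (-0.8660, 0.5000); cell (6,5); t to first gridline: x 0.3349, y 1.6400 (then +1.1547 / +2.0000)
    (5,5) via x @ 0.3349
    (4,5) via x @ 1.4896
    (4,6) via y @ 1.6400
    (3,6) via x @ 2.6443
    (3,7) via y @ 3.6400  # hit
  → r_3 = 3.6400
beam 4: φ=135°, α=240°
  direction (-0.5000, -0.8660); cell (6,5); t to first gridline: x 0.5800, y 0.2078 (then +2.0000 / +1.1547)
    (6,4) via y @ 0.2078
    (5,4) via x @ 0.5800
    (5,3) via y @ 1.3625
    (5,2) via y @ 2.5172
    (4,2) via x @ 2.5800
    (4,1) via y @ 3.6719
    (3,1) via x @ 4.5800  # hit
  → r_4 = 4.5800

ranges = [1.9745, 2.1016, 3.6400, 4.5800]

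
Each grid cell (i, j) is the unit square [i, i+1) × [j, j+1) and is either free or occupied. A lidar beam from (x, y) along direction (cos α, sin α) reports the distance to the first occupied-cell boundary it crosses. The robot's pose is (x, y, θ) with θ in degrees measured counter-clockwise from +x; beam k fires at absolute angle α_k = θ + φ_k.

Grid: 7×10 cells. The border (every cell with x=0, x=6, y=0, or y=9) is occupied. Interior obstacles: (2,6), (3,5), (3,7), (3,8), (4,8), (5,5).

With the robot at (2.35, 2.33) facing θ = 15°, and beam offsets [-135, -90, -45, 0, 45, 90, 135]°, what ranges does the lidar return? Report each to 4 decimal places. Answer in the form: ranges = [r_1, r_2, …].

beam 1: φ=-135°, α=240°
  direction (-0.5000, -0.8660); cell (2,2); t to first gridline: x 0.7000, y 0.3811 (then +2.0000 / +1.1547)
    (2,1) via y @ 0.3811
    (1,1) via x @ 0.7000
    (1,0) via y @ 1.5358  # hit
  → r_1 = 1.5358
beam 2: φ=-90°, α=285°
  direction (0.2588, -0.9659); cell (2,2); t to first gridline: x 2.5114, y 0.3416 (then +3.8637 / +1.0353)
    (2,1) via y @ 0.3416
    (2,0) via y @ 1.3769  # hit
  → r_2 = 1.3769
beam 3: φ=-45°, α=330°
  direction (0.8660, -0.5000); cell (2,2); t to first gridline: x 0.7506, y 0.6600 (then +1.1547 / +2.0000)
    (2,1) via y @ 0.6600
    (3,1) via x @ 0.7506
    (4,1) via x @ 1.9053
    (4,0) via y @ 2.6600  # hit
  → r_3 = 2.6600
beam 4: φ=0°, α=15°
  direction (0.9659, 0.2588); cell (2,2); t to first gridline: x 0.6729, y 2.5887 (then +1.0353 / +3.8637)
    (3,2) via x @ 0.6729
    (4,2) via x @ 1.7082
    (4,3) via y @ 2.5887
    (5,3) via x @ 2.7435
    (6,3) via x @ 3.7788  # hit
  → r_4 = 3.7788
beam 5: φ=45°, α=60°
  direction (0.5000, 0.8660); cell (2,2); t to first gridline: x 1.3000, y 0.7736 (then +2.0000 / +1.1547)
    (2,3) via y @ 0.7736
    (3,3) via x @ 1.3000
    (3,4) via y @ 1.9283
    (3,5) via y @ 3.0831  # hit
  → r_5 = 3.0831
beam 6: φ=90°, α=105°
  direction (-0.2588, 0.9659); cell (2,2); t to first gridline: x 1.3523, y 0.6936 (then +3.8637 / +1.0353)
    (2,3) via y @ 0.6936
    (1,3) via x @ 1.3523
    (1,4) via y @ 1.7289
    (1,5) via y @ 2.7642
    (1,6) via y @ 3.7995
    (1,7) via y @ 4.8347
    (0,7) via x @ 5.2160  # hit
  → r_6 = 5.2160
beam 7: φ=135°, α=150°
  direction (-0.8660, 0.5000); cell (2,2); t to first gridline: x 0.4041, y 1.3400 (then +1.1547 / +2.0000)
    (1,2) via x @ 0.4041
    (1,3) via y @ 1.3400
    (0,3) via x @ 1.5588  # hit
  → r_7 = 1.5588

ranges = [1.5358, 1.3769, 2.6600, 3.7788, 3.0831, 5.2160, 1.5588]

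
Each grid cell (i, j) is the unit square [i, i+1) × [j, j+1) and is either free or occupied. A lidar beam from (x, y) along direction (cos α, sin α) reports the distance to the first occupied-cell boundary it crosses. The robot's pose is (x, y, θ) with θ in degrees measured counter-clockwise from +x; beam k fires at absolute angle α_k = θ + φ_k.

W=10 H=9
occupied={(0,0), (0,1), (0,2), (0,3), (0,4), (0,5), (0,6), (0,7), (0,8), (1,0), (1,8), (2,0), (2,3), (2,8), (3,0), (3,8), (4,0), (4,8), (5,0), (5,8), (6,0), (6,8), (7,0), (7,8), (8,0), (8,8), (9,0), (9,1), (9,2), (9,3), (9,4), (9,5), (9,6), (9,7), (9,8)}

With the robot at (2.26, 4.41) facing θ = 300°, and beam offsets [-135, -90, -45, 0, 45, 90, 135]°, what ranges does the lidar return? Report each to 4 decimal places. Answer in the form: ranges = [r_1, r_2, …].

beam 1: φ=-135°, α=165°
  cosα=-0.9659 sinα=0.2588 | (2,4) | tMaxX 0.2692 tMaxY 2.2796 | tΔX 1.0353 tΔY 3.8637
    t=0.2692 [x] (1,4)
    t=1.3044 [x] (0,4) — stop
  → r_1 = 1.3044
beam 2: φ=-90°, α=210°
  cosα=-0.8660 sinα=-0.5000 | (2,4) | tMaxX 0.3002 tMaxY 0.8200 | tΔX 1.1547 tΔY 2.0000
    t=0.3002 [x] (1,4)
    t=0.8200 [y] (1,3)
    t=1.4549 [x] (0,3) — stop
  → r_2 = 1.4549
beam 3: φ=-45°, α=255°
  cosα=-0.2588 sinα=-0.9659 | (2,4) | tMaxX 1.0046 tMaxY 0.4245 | tΔX 3.8637 tΔY 1.0353
    t=0.4245 [y] (2,3) — stop
  → r_3 = 0.4245
beam 4: φ=0°, α=300°
  cosα=0.5000 sinα=-0.8660 | (2,4) | tMaxX 1.4800 tMaxY 0.4734 | tΔX 2.0000 tΔY 1.1547
    t=0.4734 [y] (2,3) — stop
  → r_4 = 0.4734
beam 5: φ=45°, α=345°
  cosα=0.9659 sinα=-0.2588 | (2,4) | tMaxX 0.7661 tMaxY 1.5841 | tΔX 1.0353 tΔY 3.8637
    t=0.7661 [x] (3,4)
    t=1.5841 [y] (3,3)
    t=1.8014 [x] (4,3)
    t=2.8367 [x] (5,3)
    t=3.8719 [x] (6,3)
    t=4.9072 [x] (7,3)
    t=5.4478 [y] (7,2)
    t=5.9425 [x] (8,2)
    t=6.9778 [x] (9,2) — stop
  → r_5 = 6.9778
beam 6: φ=90°, α=30°
  cosα=0.8660 sinα=0.5000 | (2,4) | tMaxX 0.8545 tMaxY 1.1800 | tΔX 1.1547 tΔY 2.0000
    t=0.8545 [x] (3,4)
    t=1.1800 [y] (3,5)
    t=2.0092 [x] (4,5)
    t=3.1639 [x] (5,5)
    t=3.1800 [y] (5,6)
    t=4.3186 [x] (6,6)
    t=5.1800 [y] (6,7)
    t=5.4733 [x] (7,7)
    t=6.6280 [x] (8,7)
    t=7.1800 [y] (8,8) — stop
  → r_6 = 7.1800
beam 7: φ=135°, α=75°
  cosα=0.2588 sinα=0.9659 | (2,4) | tMaxX 2.8591 tMaxY 0.6108 | tΔX 3.8637 tΔY 1.0353
    t=0.6108 [y] (2,5)
    t=1.6461 [y] (2,6)
    t=2.6814 [y] (2,7)
    t=2.8591 [x] (3,7)
    t=3.7166 [y] (3,8) — stop
  → r_7 = 3.7166

ranges = [1.3044, 1.4549, 0.4245, 0.4734, 6.9778, 7.1800, 3.7166]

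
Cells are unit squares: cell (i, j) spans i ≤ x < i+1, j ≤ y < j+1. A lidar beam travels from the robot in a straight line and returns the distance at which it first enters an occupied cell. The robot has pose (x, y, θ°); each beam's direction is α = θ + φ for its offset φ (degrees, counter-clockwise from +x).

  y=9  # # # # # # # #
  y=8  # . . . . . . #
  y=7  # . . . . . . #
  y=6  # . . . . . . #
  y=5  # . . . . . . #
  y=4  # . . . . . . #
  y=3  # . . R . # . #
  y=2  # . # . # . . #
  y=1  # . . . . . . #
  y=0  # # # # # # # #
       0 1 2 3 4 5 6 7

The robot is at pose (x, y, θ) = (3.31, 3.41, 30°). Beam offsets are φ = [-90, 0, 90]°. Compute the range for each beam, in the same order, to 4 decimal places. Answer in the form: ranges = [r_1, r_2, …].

beam 1: φ=-90°, α=300°
  cosα=0.5000 sinα=-0.8660 | (3,3) | tMaxX 1.3800 tMaxY 0.4734 | tΔX 2.0000 tΔY 1.1547
    t=0.4734 [y] (3,2)
    t=1.3800 [x] (4,2) — stop
  → r_1 = 1.3800
beam 2: φ=0°, α=30°
  cosα=0.8660 sinα=0.5000 | (3,3) | tMaxX 0.7967 tMaxY 1.1800 | tΔX 1.1547 tΔY 2.0000
    t=0.7967 [x] (4,3)
    t=1.1800 [y] (4,4)
    t=1.9514 [x] (5,4)
    t=3.1061 [x] (6,4)
    t=3.1800 [y] (6,5)
    t=4.2608 [x] (7,5) — stop
  → r_2 = 4.2608
beam 3: φ=90°, α=120°
  cosα=-0.5000 sinα=0.8660 | (3,3) | tMaxX 0.6200 tMaxY 0.6813 | tΔX 2.0000 tΔY 1.1547
    t=0.6200 [x] (2,3)
    t=0.6813 [y] (2,4)
    t=1.8360 [y] (2,5)
    t=2.6200 [x] (1,5)
    t=2.9907 [y] (1,6)
    t=4.1454 [y] (1,7)
    t=4.6200 [x] (0,7) — stop
  → r_3 = 4.6200

ranges = [1.3800, 4.2608, 4.6200]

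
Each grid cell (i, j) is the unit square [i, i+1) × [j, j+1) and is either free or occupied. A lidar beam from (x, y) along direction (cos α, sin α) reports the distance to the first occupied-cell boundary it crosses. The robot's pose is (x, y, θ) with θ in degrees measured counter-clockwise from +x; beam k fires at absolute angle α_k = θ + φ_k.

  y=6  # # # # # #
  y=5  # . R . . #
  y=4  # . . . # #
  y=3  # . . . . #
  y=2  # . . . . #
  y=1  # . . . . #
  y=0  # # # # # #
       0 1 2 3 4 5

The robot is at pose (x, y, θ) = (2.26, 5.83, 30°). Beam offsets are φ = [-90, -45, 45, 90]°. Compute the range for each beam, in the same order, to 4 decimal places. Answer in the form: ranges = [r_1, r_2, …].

ranges = [5.4800, 2.8367, 0.1760, 0.1963]

beam 1: φ=-90°, α=300°
  direction (0.5000, -0.8660); cell (2,5); t to first gridline: x 1.4800, y 0.9584 (then +2.0000 / +1.1547)
    (2,4) via y @ 0.9584
    (3,4) via x @ 1.4800
    (3,3) via y @ 2.1131
    (3,2) via y @ 3.2678
    (4,2) via x @ 3.4800
    (4,1) via y @ 4.4225
    (5,1) via x @ 5.4800  # hit
  → r_1 = 5.4800
beam 2: φ=-45°, α=345°
  direction (0.9659, -0.2588); cell (2,5); t to first gridline: x 0.7661, y 3.2069 (then +1.0353 / +3.8637)
    (3,5) via x @ 0.7661
    (4,5) via x @ 1.8014
    (5,5) via x @ 2.8367  # hit
  → r_2 = 2.8367
beam 3: φ=45°, α=75°
  direction (0.2588, 0.9659); cell (2,5); t to first gridline: x 2.8591, y 0.1760 (then +3.8637 / +1.0353)
    (2,6) via y @ 0.1760  # hit
  → r_3 = 0.1760
beam 4: φ=90°, α=120°
  direction (-0.5000, 0.8660); cell (2,5); t to first gridline: x 0.5200, y 0.1963 (then +2.0000 / +1.1547)
    (2,6) via y @ 0.1963  # hit
  → r_4 = 0.1963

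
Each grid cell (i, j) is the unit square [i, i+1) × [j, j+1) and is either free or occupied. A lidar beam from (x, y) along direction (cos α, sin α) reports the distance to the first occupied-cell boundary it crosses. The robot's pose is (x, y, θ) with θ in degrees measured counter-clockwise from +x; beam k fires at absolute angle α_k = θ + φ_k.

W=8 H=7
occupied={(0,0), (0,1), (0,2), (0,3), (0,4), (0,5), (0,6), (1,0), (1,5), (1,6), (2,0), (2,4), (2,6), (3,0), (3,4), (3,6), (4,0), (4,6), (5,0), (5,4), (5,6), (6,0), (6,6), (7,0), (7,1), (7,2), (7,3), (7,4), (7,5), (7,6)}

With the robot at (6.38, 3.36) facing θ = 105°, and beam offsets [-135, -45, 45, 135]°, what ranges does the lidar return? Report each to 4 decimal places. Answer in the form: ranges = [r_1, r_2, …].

ranges = [0.7159, 1.2400, 1.2800, 2.7251]

beam 1: φ=-135°, α=330°
  d=(0.8660,-0.5000)  start (6,3)  tX=0.7159 tY=0.7200  stride 1/|dx|=1.1547 1/|dy|=2.0000
    cross x-line → (7,3), t=0.7159 (wall)
  → r_1 = 0.7159
beam 2: φ=-45°, α=60°
  d=(0.5000,0.8660)  start (6,3)  tX=1.2400 tY=0.7390  stride 1/|dx|=2.0000 1/|dy|=1.1547
    cross y-line → (6,4), t=0.7390
    cross x-line → (7,4), t=1.2400 (wall)
  → r_2 = 1.2400
beam 3: φ=45°, α=150°
  d=(-0.8660,0.5000)  start (6,3)  tX=0.4388 tY=1.2800  stride 1/|dx|=1.1547 1/|dy|=2.0000
    cross x-line → (5,3), t=0.4388
    cross y-line → (5,4), t=1.2800 (wall)
  → r_3 = 1.2800
beam 4: φ=135°, α=240°
  d=(-0.5000,-0.8660)  start (6,3)  tX=0.7600 tY=0.4157  stride 1/|dx|=2.0000 1/|dy|=1.1547
    cross y-line → (6,2), t=0.4157
    cross x-line → (5,2), t=0.7600
    cross y-line → (5,1), t=1.5704
    cross y-line → (5,0), t=2.7251 (wall)
  → r_4 = 2.7251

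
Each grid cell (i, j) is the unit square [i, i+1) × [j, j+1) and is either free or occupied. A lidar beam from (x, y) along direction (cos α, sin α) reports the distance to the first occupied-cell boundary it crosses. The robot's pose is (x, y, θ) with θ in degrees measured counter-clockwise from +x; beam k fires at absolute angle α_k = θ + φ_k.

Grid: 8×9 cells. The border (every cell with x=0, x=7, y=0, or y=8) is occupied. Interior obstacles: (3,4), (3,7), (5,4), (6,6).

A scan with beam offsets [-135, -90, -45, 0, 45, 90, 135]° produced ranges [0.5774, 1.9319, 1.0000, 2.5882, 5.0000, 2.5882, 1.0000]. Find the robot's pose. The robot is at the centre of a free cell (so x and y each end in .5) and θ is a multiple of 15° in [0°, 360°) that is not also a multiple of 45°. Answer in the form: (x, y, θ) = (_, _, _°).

(x, y, θ) = (6.5, 3.5, 165°)

Enumerate (i+0.5, j+0.5, θ) over the 38 free cells and 16 admissible headings. For each, cast all 7 beams and compare to the given ranges.
  (3.5, 2.5, 30°): beam 1 = 1.5529 ≠ 0.5774 ✗
  (6.5, 7.5, 120°): beam 1 = 0.5176 ≠ 0.5774 ✗
  (6.5, 1.5, 150°): beam 1 = 0.5176 ≠ 0.5774 ✗
  (2.5, 3.5, 120°): beam 1 = 4.6587 ≠ 0.5774 ✗
  (4.5, 1.5, 345°): beam 1 = 1.0000 ≠ 0.5774 ✗
  …
  (6.5, 3.5, 165°): r_1=0.5774, r_2=1.9319, r_3=1.0000, r_4=2.5882, r_5=5.0000, r_6=2.5882, r_7=1.0000 — all match ✓
Unique over the lattice → pose = (6.5, 3.5, 165°).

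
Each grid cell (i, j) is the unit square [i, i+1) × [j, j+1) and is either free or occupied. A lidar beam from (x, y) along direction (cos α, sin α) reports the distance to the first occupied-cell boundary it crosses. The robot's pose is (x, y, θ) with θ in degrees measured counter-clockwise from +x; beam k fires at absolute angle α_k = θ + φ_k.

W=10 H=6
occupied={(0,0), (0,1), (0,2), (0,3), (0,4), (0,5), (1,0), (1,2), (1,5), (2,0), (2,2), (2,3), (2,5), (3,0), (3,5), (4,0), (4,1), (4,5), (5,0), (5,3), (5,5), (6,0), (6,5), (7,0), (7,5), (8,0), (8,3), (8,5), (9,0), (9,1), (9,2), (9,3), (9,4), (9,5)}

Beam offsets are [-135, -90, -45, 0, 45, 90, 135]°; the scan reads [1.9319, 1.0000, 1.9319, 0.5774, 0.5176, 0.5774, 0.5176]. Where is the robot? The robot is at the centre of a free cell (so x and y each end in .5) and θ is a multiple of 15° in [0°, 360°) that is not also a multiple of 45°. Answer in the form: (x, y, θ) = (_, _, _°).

(x, y, θ) = (3.5, 1.5, 240°)

Candidates: 26 free-cell centres × 16 headings = 416 poses. Raycast each; keep the one whose scan matches to 4 dp.
  (4.5, 3.5, 15°): beam 1 = 2.8868 ≠ 1.9319 ✗
  (3.5, 2.5, 210°): beam 1 = 2.5882 ≠ 1.9319 ✗
  (4.5, 4.5, 330°): beam 2 = 4.0415 ≠ 1.0000 ✗
  …
  (3.5, 1.5, 240°): r_1=1.9319, r_2=1.0000, r_3=1.9319, r_4=0.5774, r_5=0.5176, r_6=0.5774, r_7=0.5176 — all match ✓
Unique over the lattice → pose = (3.5, 1.5, 240°).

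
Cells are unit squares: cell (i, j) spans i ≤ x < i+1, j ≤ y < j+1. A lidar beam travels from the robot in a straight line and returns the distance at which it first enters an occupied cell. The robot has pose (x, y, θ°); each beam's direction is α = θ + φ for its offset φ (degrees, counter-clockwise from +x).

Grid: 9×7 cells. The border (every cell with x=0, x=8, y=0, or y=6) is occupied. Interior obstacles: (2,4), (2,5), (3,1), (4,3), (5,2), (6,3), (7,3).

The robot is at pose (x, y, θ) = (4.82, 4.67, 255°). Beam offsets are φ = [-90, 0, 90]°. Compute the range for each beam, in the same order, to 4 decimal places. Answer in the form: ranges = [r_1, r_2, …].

beam 1: φ=-90°, α=165°
  direction (-0.9659, 0.2588); cell (4,4); t to first gridline: x 0.8489, y 1.2750 (then +1.0353 / +3.8637)
    (3,4) via x @ 0.8489
    (3,5) via y @ 1.2750
    (2,5) via x @ 1.8842  # hit
  → r_1 = 1.8842
beam 2: φ=0°, α=255°
  direction (-0.2588, -0.9659); cell (4,4); t to first gridline: x 3.1682, y 0.6936 (then +3.8637 / +1.0353)
    (4,3) via y @ 0.6936  # hit
  → r_2 = 0.6936
beam 3: φ=90°, α=345°
  direction (0.9659, -0.2588); cell (4,4); t to first gridline: x 0.1863, y 2.5887 (then +1.0353 / +3.8637)
    (5,4) via x @ 0.1863
    (6,4) via x @ 1.2216
    (7,4) via x @ 2.2569
    (7,3) via y @ 2.5887  # hit
  → r_3 = 2.5887

ranges = [1.8842, 0.6936, 2.5887]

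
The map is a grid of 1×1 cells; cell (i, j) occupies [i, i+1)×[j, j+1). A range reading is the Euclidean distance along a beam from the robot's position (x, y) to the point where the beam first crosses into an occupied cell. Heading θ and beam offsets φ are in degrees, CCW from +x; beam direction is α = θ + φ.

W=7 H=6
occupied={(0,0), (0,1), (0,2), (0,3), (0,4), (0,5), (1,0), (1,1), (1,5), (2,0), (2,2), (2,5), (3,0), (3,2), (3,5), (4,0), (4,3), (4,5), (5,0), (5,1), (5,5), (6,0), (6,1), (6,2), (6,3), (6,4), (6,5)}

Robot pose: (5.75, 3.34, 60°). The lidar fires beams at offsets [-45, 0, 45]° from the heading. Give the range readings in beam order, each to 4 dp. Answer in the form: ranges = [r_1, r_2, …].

ranges = [0.2588, 0.5000, 1.7186]

beam 1: φ=-45°, α=15°
  d=(0.9659,0.2588)  start (5,3)  tX=0.2588 tY=2.5500  stride 1/|dx|=1.0353 1/|dy|=3.8637
    cross x-line → (6,3), t=0.2588 (wall)
  → r_1 = 0.2588
beam 2: φ=0°, α=60°
  d=(0.5000,0.8660)  start (5,3)  tX=0.5000 tY=0.7621  stride 1/|dx|=2.0000 1/|dy|=1.1547
    cross x-line → (6,3), t=0.5000 (wall)
  → r_2 = 0.5000
beam 3: φ=45°, α=105°
  d=(-0.2588,0.9659)  start (5,3)  tX=2.8978 tY=0.6833  stride 1/|dx|=3.8637 1/|dy|=1.0353
    cross y-line → (5,4), t=0.6833
    cross y-line → (5,5), t=1.7186 (wall)
  → r_3 = 1.7186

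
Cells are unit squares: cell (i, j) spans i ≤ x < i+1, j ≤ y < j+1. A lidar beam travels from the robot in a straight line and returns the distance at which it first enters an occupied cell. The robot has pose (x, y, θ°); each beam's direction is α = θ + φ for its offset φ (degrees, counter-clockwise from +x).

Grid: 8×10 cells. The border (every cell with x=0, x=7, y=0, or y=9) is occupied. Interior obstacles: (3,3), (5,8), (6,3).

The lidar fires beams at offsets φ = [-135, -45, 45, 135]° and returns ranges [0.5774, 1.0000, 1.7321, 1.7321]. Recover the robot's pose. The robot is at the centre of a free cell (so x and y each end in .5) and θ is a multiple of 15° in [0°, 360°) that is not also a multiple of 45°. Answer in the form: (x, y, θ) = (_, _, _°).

The pose lattice has 45·16 = 720 candidates. Test each by forward raycasting.
  (1.5, 1.5, 240°): beam 1 = 1.9319 ≠ 0.5774 ✗
  (4.5, 8.5, 285°): beam 1 = 1.0000 ≠ 0.5774 ✗
  (4.5, 8.5, 255°): beam 2 = 4.0415 ≠ 1.0000 ✗
  (4.5, 6.5, 75°): beam 1 = 3.0000 ≠ 0.5774 ✗
  …
  (2.5, 1.5, 15°): r_1=0.5774, r_2=1.0000, r_3=1.7321, r_4=1.7321 — all match ✓
No second candidate reproduces the full scan.

(x, y, θ) = (2.5, 1.5, 15°)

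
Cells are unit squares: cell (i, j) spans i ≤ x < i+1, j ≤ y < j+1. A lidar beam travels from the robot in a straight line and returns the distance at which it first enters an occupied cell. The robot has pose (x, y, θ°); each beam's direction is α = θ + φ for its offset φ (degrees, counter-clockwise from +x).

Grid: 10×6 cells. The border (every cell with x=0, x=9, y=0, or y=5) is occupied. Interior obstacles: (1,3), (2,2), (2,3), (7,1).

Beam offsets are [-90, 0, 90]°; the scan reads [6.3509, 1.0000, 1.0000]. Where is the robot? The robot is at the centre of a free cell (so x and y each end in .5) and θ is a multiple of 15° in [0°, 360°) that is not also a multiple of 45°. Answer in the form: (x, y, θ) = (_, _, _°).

The pose lattice has 28·16 = 448 candidates. Test each by forward raycasting.
  (2.5, 1.5, 240°): beam 1 = 1.7321 ≠ 6.3509 ✗
  (8.5, 4.5, 240°): beam 1 = 1.0000 ≠ 6.3509 ✗
  (5.5, 3.5, 75°): beam 1 = 3.6235 ≠ 6.3509 ✗
  (4.5, 4.5, 345°): beam 1 = 3.6235 ≠ 6.3509 ✗
  …
  (3.5, 1.5, 120°): r_1=6.3509, r_2=1.0000, r_3=1.0000 — all match ✓
Unique over the lattice → pose = (3.5, 1.5, 120°).

(x, y, θ) = (3.5, 1.5, 120°)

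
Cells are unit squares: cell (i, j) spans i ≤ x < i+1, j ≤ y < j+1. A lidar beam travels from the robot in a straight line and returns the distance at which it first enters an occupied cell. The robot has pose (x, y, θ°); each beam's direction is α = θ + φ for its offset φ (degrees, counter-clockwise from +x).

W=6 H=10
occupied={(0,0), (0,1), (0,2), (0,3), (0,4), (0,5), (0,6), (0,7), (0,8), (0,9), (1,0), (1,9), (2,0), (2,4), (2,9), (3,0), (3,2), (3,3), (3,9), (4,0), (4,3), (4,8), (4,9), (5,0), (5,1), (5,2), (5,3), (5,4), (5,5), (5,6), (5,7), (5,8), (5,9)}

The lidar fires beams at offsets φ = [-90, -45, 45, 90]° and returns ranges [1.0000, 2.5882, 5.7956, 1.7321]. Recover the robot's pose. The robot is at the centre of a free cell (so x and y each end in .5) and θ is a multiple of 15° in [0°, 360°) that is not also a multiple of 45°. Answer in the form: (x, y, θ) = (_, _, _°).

(x, y, θ) = (2.5, 1.5, 60°)

Enumerate (i+0.5, j+0.5, θ) over the 27 free cells and 16 admissible headings. For each, cast all 4 beams and compare to the given ranges.
  (2.5, 2.5, 285°): beam 1 = 1.5529 ≠ 1.0000 ✗
  (1.5, 5.5, 255°): beam 1 = 0.5176 ≠ 1.0000 ✗
  (2.5, 8.5, 165°): beam 1 = 0.5176 ≠ 1.0000 ✗
  (2.5, 7.5, 165°): beam 1 = 1.5529 ≠ 1.0000 ✗
  …
  (2.5, 1.5, 60°): r_1=1.0000, r_2=2.5882, r_3=5.7956, r_4=1.7321 — all match ✓
No second candidate reproduces the full scan.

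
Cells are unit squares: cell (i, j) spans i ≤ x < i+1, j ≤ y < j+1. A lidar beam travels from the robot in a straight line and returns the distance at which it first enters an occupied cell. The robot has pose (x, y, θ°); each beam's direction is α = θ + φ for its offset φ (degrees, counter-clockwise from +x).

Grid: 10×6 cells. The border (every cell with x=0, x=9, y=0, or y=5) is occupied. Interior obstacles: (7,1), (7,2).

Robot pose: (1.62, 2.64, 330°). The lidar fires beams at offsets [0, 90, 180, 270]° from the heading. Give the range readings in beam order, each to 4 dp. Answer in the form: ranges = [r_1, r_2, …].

ranges = [3.2800, 2.7251, 0.7159, 1.2400]

beam 1: φ=0°, α=330°
  dir = (cos 330°, sin 330°) = (0.8660, -0.5000); from cell (1,2)
  next x-line at t=0.4388, next y-line at t=1.2800; Δt_x=1.1547, Δt_y=2.0000
    x: enter (2,2) at t=0.4388
    y: enter (2,1) at t=1.2800
    x: enter (3,1) at t=1.5935
    x: enter (4,1) at t=2.7482
    y: enter (4,0) at t=3.2800 ← occupied
  → r_1 = 3.2800
beam 2: φ=90°, α=60°
  dir = (cos 60°, sin 60°) = (0.5000, 0.8660); from cell (1,2)
  next x-line at t=0.7600, next y-line at t=0.4157; Δt_x=2.0000, Δt_y=1.1547
    y: enter (1,3) at t=0.4157
    x: enter (2,3) at t=0.7600
    y: enter (2,4) at t=1.5704
    y: enter (2,5) at t=2.7251 ← occupied
  → r_2 = 2.7251
beam 3: φ=180°, α=150°
  dir = (cos 150°, sin 150°) = (-0.8660, 0.5000); from cell (1,2)
  next x-line at t=0.7159, next y-line at t=0.7200; Δt_x=1.1547, Δt_y=2.0000
    x: enter (0,2) at t=0.7159 ← occupied
  → r_3 = 0.7159
beam 4: φ=270°, α=240°
  dir = (cos 240°, sin 240°) = (-0.5000, -0.8660); from cell (1,2)
  next x-line at t=1.2400, next y-line at t=0.7390; Δt_x=2.0000, Δt_y=1.1547
    y: enter (1,1) at t=0.7390
    x: enter (0,1) at t=1.2400 ← occupied
  → r_4 = 1.2400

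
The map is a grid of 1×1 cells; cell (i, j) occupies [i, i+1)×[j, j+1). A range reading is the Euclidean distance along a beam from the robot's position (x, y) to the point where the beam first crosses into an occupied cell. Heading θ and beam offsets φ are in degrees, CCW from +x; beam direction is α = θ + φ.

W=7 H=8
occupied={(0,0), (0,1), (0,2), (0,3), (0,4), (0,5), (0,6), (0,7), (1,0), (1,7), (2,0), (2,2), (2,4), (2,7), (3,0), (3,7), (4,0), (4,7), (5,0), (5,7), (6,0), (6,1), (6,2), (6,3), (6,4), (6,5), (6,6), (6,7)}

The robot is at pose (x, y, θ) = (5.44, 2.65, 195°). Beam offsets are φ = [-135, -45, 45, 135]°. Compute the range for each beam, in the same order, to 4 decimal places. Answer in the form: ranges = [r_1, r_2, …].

ranges = [1.1200, 2.8175, 1.9053, 0.6466]

beam 1: φ=-135°, α=60°
  d=(0.5000,0.8660)  start (5,2)  tX=1.1200 tY=0.4041  stride 1/|dx|=2.0000 1/|dy|=1.1547
    cross y-line → (5,3), t=0.4041
    cross x-line → (6,3), t=1.1200 (wall)
  → r_1 = 1.1200
beam 2: φ=-45°, α=150°
  d=(-0.8660,0.5000)  start (5,2)  tX=0.5081 tY=0.7000  stride 1/|dx|=1.1547 1/|dy|=2.0000
    cross x-line → (4,2), t=0.5081
    cross y-line → (4,3), t=0.7000
    cross x-line → (3,3), t=1.6628
    cross y-line → (3,4), t=2.7000
    cross x-line → (2,4), t=2.8175 (wall)
  → r_2 = 2.8175
beam 3: φ=45°, α=240°
  d=(-0.5000,-0.8660)  start (5,2)  tX=0.8800 tY=0.7506  stride 1/|dx|=2.0000 1/|dy|=1.1547
    cross y-line → (5,1), t=0.7506
    cross x-line → (4,1), t=0.8800
    cross y-line → (4,0), t=1.9053 (wall)
  → r_3 = 1.9053
beam 4: φ=135°, α=330°
  d=(0.8660,-0.5000)  start (5,2)  tX=0.6466 tY=1.3000  stride 1/|dx|=1.1547 1/|dy|=2.0000
    cross x-line → (6,2), t=0.6466 (wall)
  → r_4 = 0.6466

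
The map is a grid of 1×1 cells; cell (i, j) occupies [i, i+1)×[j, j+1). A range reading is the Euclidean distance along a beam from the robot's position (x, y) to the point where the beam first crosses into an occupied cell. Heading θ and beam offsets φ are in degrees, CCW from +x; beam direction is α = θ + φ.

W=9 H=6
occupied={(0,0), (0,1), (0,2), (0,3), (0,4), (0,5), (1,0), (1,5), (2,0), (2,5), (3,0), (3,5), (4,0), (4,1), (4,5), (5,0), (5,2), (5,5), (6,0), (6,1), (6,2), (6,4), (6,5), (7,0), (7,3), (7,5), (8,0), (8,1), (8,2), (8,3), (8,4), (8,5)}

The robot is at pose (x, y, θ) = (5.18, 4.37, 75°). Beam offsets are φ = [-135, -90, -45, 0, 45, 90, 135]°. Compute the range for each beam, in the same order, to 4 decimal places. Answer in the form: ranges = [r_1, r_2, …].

beam 1: φ=-135°, α=300°
  d=(0.5000,-0.8660)  start (5,4)  tX=1.6400 tY=0.4272  stride 1/|dx|=2.0000 1/|dy|=1.1547
    cross y-line → (5,3), t=0.4272
    cross y-line → (5,2), t=1.5819 (wall)
  → r_1 = 1.5819
beam 2: φ=-90°, α=345°
  d=(0.9659,-0.2588)  start (5,4)  tX=0.8489 tY=1.4296  stride 1/|dx|=1.0353 1/|dy|=3.8637
    cross x-line → (6,4), t=0.8489 (wall)
  → r_2 = 0.8489
beam 3: φ=-45°, α=30°
  d=(0.8660,0.5000)  start (5,4)  tX=0.9469 tY=1.2600  stride 1/|dx|=1.1547 1/|dy|=2.0000
    cross x-line → (6,4), t=0.9469 (wall)
  → r_3 = 0.9469
beam 4: φ=0°, α=75°
  d=(0.2588,0.9659)  start (5,4)  tX=3.1682 tY=0.6522  stride 1/|dx|=3.8637 1/|dy|=1.0353
    cross y-line → (5,5), t=0.6522 (wall)
  → r_4 = 0.6522
beam 5: φ=45°, α=120°
  d=(-0.5000,0.8660)  start (5,4)  tX=0.3600 tY=0.7275  stride 1/|dx|=2.0000 1/|dy|=1.1547
    cross x-line → (4,4), t=0.3600
    cross y-line → (4,5), t=0.7275 (wall)
  → r_5 = 0.7275
beam 6: φ=90°, α=165°
  d=(-0.9659,0.2588)  start (5,4)  tX=0.1863 tY=2.4341  stride 1/|dx|=1.0353 1/|dy|=3.8637
    cross x-line → (4,4), t=0.1863
    cross x-line → (3,4), t=1.2216
    cross x-line → (2,4), t=2.2569
    cross y-line → (2,5), t=2.4341 (wall)
  → r_6 = 2.4341
beam 7: φ=135°, α=210°
  d=(-0.8660,-0.5000)  start (5,4)  tX=0.2078 tY=0.7400  stride 1/|dx|=1.1547 1/|dy|=2.0000
    cross x-line → (4,4), t=0.2078
    cross y-line → (4,3), t=0.7400
    cross x-line → (3,3), t=1.3625
    cross x-line → (2,3), t=2.5172
    cross y-line → (2,2), t=2.7400
    cross x-line → (1,2), t=3.6719
    cross y-line → (1,1), t=4.7400
    cross x-line → (0,1), t=4.8266 (wall)
  → r_7 = 4.8266

ranges = [1.5819, 0.8489, 0.9469, 0.6522, 0.7275, 2.4341, 4.8266]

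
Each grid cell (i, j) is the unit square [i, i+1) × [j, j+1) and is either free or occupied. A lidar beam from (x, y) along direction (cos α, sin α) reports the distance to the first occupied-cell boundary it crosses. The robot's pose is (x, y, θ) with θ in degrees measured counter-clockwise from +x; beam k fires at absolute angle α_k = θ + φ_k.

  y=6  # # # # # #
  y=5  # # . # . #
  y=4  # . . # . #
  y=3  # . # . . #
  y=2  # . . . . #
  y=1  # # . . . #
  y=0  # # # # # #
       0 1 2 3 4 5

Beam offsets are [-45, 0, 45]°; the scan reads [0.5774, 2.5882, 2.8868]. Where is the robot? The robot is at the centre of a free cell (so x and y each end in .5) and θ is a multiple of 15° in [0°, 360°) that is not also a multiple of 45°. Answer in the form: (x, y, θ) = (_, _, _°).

(x, y, θ) = (3.5, 3.5, 255°)

Enumerate (i+0.5, j+0.5, θ) over the 15 free cells and 16 admissible headings. For each, cast all 3 beams and compare to the given ranges.
  (3.5, 2.5, 345°): beam 1 = 1.7321 ≠ 0.5774 ✗
  (4.5, 5.5, 255°): beam 2 = 4.6587 ≠ 2.5882 ✗
  (1.5, 4.5, 345°): beam 1 = 1.0000 ≠ 0.5774 ✗
  (4.5, 4.5, 105°): beam 1 = 1.0000 ≠ 0.5774 ✗
  …
  (3.5, 3.5, 255°): r_1=0.5774, r_2=2.5882, r_3=2.8868 — all match ✓
Only this pose fits every beam.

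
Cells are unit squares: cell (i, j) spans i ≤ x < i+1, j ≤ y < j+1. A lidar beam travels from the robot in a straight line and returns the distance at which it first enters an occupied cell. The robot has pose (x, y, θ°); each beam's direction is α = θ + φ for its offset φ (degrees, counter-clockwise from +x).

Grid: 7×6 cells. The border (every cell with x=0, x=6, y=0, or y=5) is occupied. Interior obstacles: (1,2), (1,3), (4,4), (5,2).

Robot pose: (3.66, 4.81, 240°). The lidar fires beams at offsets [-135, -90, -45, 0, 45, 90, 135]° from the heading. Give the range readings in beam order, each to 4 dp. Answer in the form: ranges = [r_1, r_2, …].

beam 1: φ=-135°, α=105°
  cosα=-0.2588 sinα=0.9659 | (3,4) | tMaxX 2.5500 tMaxY 0.1967 | tΔX 3.8637 tΔY 1.0353
    t=0.1967 [y] (3,5) — stop
  → r_1 = 0.1967
beam 2: φ=-90°, α=150°
  cosα=-0.8660 sinα=0.5000 | (3,4) | tMaxX 0.7621 tMaxY 0.3800 | tΔX 1.1547 tΔY 2.0000
    t=0.3800 [y] (3,5) — stop
  → r_2 = 0.3800
beam 3: φ=-45°, α=195°
  cosα=-0.9659 sinα=-0.2588 | (3,4) | tMaxX 0.6833 tMaxY 3.1296 | tΔX 1.0353 tΔY 3.8637
    t=0.6833 [x] (2,4)
    t=1.7186 [x] (1,4)
    t=2.7538 [x] (0,4) — stop
  → r_3 = 2.7538
beam 4: φ=0°, α=240°
  cosα=-0.5000 sinα=-0.8660 | (3,4) | tMaxX 1.3200 tMaxY 0.9353 | tΔX 2.0000 tΔY 1.1547
    t=0.9353 [y] (3,3)
    t=1.3200 [x] (2,3)
    t=2.0900 [y] (2,2)
    t=3.2447 [y] (2,1)
    t=3.3200 [x] (1,1)
    t=4.3994 [y] (1,0) — stop
  → r_4 = 4.3994
beam 5: φ=45°, α=285°
  cosα=0.2588 sinα=-0.9659 | (3,4) | tMaxX 1.3137 tMaxY 0.8386 | tΔX 3.8637 tΔY 1.0353
    t=0.8386 [y] (3,3)
    t=1.3137 [x] (4,3)
    t=1.8738 [y] (4,2)
    t=2.9091 [y] (4,1)
    t=3.9444 [y] (4,0) — stop
  → r_5 = 3.9444
beam 6: φ=90°, α=330°
  cosα=0.8660 sinα=-0.5000 | (3,4) | tMaxX 0.3926 tMaxY 1.6200 | tΔX 1.1547 tΔY 2.0000
    t=0.3926 [x] (4,4) — stop
  → r_6 = 0.3926
beam 7: φ=135°, α=15°
  cosα=0.9659 sinα=0.2588 | (3,4) | tMaxX 0.3520 tMaxY 0.7341 | tΔX 1.0353 tΔY 3.8637
    t=0.3520 [x] (4,4) — stop
  → r_7 = 0.3520

ranges = [0.1967, 0.3800, 2.7538, 4.3994, 3.9444, 0.3926, 0.3520]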